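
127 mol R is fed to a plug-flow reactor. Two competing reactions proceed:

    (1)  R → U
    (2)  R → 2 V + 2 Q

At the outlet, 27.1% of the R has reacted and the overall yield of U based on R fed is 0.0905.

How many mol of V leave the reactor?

Yield of U: 1ξ₁ / 127 = 0.0905 → ξ₁ = 11.49 mol.
Conversion of R: 1ξ₁ + 1ξ₂ = 0.271 × 127 = 34.42 → ξ₂ = 22.92 mol.
Outlet amounts (n = n₀ + Σ ν·ξ):
  R: 127 − 1(11.49) − 1(22.92) = 92.58
  U: 0 + 1(11.49) = 11.49
  V: 0 + 2(22.92) = 45.85
  Q: 0 + 2(22.92) = 45.85

45.8 mol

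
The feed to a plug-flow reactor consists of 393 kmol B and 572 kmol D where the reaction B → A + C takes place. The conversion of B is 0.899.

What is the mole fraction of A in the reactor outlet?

0.268

B reacted = 0.899 × 393 = 353.3 kmol; ν_B = −1, so ξ = 353.3/1 = 353.3 kmol.
Outlet amounts (n = n₀ + ν ξ):
  B: 393 − 1(353.3) = 39.69
  A: 0 + 1(353.3) = 353.3
  C: 0 + 1(353.3) = 353.3
  D: 572 (inert)
Total out = 1318 kmol; y_A = 353.3 / 1318 = 0.268.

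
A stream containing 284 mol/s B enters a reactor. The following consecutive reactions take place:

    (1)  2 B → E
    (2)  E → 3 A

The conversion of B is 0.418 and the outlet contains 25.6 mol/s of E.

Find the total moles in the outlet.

292 mol/s

Conversion of B: B consumed = 2ξ₁ = 0.418 × 284 → ξ₁ = 59.36 mol/s.
E balance: n_E = 0 + 1ξ₁ − 1ξ₂ = 25.6 → ξ₂ = (1·59.36 − 25.6)/1 = 33.76 mol/s.
Outlet amounts (n = n₀ + Σ ν·ξ):
  B: 284 − 2(59.36) = 165.3
  E: 0 + 1(59.36) − 1(33.76) = 25.6
  A: 0 + 3(33.76) = 101.3
Total out = 165.3 + 25.6 + 101.3 = 292.2 mol/s.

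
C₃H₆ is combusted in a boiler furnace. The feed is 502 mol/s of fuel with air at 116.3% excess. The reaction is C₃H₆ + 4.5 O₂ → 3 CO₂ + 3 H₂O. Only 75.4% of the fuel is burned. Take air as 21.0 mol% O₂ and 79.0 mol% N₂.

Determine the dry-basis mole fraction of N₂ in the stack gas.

0.805

Stoichiometric O₂ = 4.5 × 502 = 2259 mol/s; O₂ fed = 2259 × 2.163 = 4886 mol/s.
N₂ fed = 4886 × 79/21 = 18380 mol/s.
Fuel reacted = 0.754 × 502 → ξ = 378.5 mol/s.
Outlet (n = n₀ + ν ξ):
  C₃H₆: 502 − 1(378.5) = 123.5
  O₂: 4886 − 4.5(378.5) = 3183
  N₂: 18380 (inert)
  CO₂: 0 + 3(378.5) = 1136
  H₂O: 0 + 3(378.5) = 1136
Dry total = 22820 mol/s; y_N₂ (dry) = 18380 / 22820 = 0.8054.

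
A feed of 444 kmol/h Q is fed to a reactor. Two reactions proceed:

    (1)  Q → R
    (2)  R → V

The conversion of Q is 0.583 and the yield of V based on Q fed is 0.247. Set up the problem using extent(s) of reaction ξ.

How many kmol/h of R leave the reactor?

149 kmol/h

Conversion of Q: Q consumed = 1ξ₁ = 0.583 × 444 → ξ₁ = 258.9 kmol/h.
Yield of V: 1ξ₂ / 444 = 0.247 → ξ₂ = 109.7 kmol/h.
Outlet amounts (n = n₀ + Σ ν·ξ):
  Q: 444 − 1(258.9) = 185.1
  R: 0 + 1(258.9) − 1(109.7) = 149.2
  V: 0 + 1(109.7) = 109.7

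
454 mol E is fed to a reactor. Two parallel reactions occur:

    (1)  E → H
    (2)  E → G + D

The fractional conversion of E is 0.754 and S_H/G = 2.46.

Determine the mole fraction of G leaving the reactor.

0.179

Conversion of E: E consumed = 0.754 × 454 = 342.3 mol = 1ξ₁ + 1ξ₂.
Selectivity: 1ξ₁ / (1ξ₂) = 2.46 → ξ₁ = 2.46 ξ₂.
Substitute: (1·2.46 + 1) ξ₂ = 342.3 → ξ₂ = 98.94 mol, ξ₁ = 243.4 mol.
Outlet amounts (n = n₀ + Σ ν·ξ):
  E: 454 − 1(243.4) − 1(98.94) = 111.7
  H: 0 + 1(243.4) = 243.4
  G: 0 + 1(98.94) = 98.94
  D: 0 + 1(98.94) = 98.94
Total out = 552.9 mol; y_G = 98.94 / 552.9 = 0.1789.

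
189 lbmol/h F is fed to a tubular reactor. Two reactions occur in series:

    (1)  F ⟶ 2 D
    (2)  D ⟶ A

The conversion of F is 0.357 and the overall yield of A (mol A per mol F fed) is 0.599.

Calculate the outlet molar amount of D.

21.7 lbmol/h

Conversion of F: F consumed = 1ξ₁ = 0.357 × 189 → ξ₁ = 67.47 lbmol/h.
Yield of A: 1ξ₂ / 189 = 0.599 → ξ₂ = 113.2 lbmol/h.
Outlet amounts (n = n₀ + Σ ν·ξ):
  F: 189 − 1(67.47) = 121.5
  D: 0 + 2(67.47) − 1(113.2) = 21.73
  A: 0 + 1(113.2) = 113.2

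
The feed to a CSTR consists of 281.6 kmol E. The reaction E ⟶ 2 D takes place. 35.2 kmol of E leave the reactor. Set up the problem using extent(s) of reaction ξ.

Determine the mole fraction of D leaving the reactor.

For E: n = n₀ − 1ξ → 35.2 = 281.6 − 1ξ, giving ξ = 246.4 kmol.
Outlet amounts (n = n₀ + ν ξ):
  E: 281.6 − 1(246.4) = 35.2
  D: 0 + 2(246.4) = 492.8
Total out = 528 kmol; y_D = 492.8 / 528 = 0.9333.

0.933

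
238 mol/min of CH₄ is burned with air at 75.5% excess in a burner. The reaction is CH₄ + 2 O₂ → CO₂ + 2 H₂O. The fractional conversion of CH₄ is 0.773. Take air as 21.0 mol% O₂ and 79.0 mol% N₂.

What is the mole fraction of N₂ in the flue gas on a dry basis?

0.817

Stoichiometric O₂ = 2 × 238 = 476 mol/min; O₂ fed = 476 × 1.755 = 835.4 mol/min.
N₂ fed = 835.4 × 79/21 = 3143 mol/min.
Fuel reacted = 0.773 × 238 → ξ = 184 mol/min.
Outlet (n = n₀ + ν ξ):
  CH₄: 238 − 1(184) = 54.03
  O₂: 835.4 − 2(184) = 467.4
  N₂: 3143 (inert)
  CO₂: 0 + 1(184) = 184
  H₂O: 0 + 2(184) = 367.9
Dry total = 3848 mol/min; y_N₂ (dry) = 3143 / 3848 = 0.8167.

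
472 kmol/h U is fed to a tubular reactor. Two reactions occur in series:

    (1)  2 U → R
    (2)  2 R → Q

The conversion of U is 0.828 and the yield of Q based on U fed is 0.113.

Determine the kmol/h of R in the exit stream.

88.7 kmol/h

Conversion of U: U consumed = 2ξ₁ = 0.828 × 472 → ξ₁ = 195.4 kmol/h.
Yield of Q: 1ξ₂ / 472 = 0.113 → ξ₂ = 53.34 kmol/h.
Outlet amounts (n = n₀ + Σ ν·ξ):
  U: 472 − 2(195.4) = 81.18
  R: 0 + 1(195.4) − 2(53.34) = 88.74
  Q: 0 + 1(53.34) = 53.34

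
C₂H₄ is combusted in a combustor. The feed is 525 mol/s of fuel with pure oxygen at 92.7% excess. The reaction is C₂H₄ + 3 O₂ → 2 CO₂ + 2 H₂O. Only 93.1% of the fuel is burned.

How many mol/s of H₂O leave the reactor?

978 mol/s

Stoichiometric O₂ = 3 × 525 = 1575 mol/s; O₂ fed = 1575 × 1.927 = 3035 mol/s.
Fuel reacted = 0.931 × 525 → ξ = 488.8 mol/s.
Outlet (n = n₀ + ν ξ):
  C₂H₄: 525 − 1(488.8) = 36.22
  O₂: 3035 − 3(488.8) = 1569
  CO₂: 0 + 2(488.8) = 977.6
  H₂O: 0 + 2(488.8) = 977.6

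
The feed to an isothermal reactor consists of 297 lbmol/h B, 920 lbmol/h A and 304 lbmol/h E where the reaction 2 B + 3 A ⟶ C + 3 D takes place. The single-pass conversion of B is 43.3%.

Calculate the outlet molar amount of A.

727 lbmol/h

B reacted = 0.433 × 297 = 128.6 lbmol/h; ν_B = −2, so ξ = 128.6/2 = 64.3 lbmol/h.
Outlet amounts (n = n₀ + ν ξ):
  B: 297 − 2(64.3) = 168.4
  A: 920 − 3(64.3) = 727.1
  C: 0 + 1(64.3) = 64.3
  D: 0 + 3(64.3) = 192.9
  E: 304 (inert)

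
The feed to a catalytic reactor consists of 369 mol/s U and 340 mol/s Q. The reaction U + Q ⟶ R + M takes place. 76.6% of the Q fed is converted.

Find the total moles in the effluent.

Q reacted = 0.766 × 340 = 260.4 mol/s; ν_Q = −1, so ξ = 260.4/1 = 260.4 mol/s.
Outlet amounts (n = n₀ + ν ξ):
  U: 369 − 1(260.4) = 108.6
  Q: 340 − 1(260.4) = 79.56
  R: 0 + 1(260.4) = 260.4
  M: 0 + 1(260.4) = 260.4
Total out = 108.6 + 79.56 + 260.4 + 260.4 = 709 mol/s.

709 mol/s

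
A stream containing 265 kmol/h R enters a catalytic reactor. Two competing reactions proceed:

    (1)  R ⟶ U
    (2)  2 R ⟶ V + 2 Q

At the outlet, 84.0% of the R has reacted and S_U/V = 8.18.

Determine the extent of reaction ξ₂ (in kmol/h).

Conversion of R: R consumed = 0.84 × 265 = 222.6 kmol/h = 1ξ₁ + 2ξ₂.
Selectivity: 1ξ₁ / (1ξ₂) = 8.18 → ξ₁ = 8.18 ξ₂.
Substitute: (1·8.18 + 2) ξ₂ = 222.6 → ξ₂ = 21.87 kmol/h, ξ₁ = 178.9 kmol/h.
Outlet amounts (n = n₀ + Σ ν·ξ):
  R: 265 − 1(178.9) − 2(21.87) = 42.4
  U: 0 + 1(178.9) = 178.9
  V: 0 + 1(21.87) = 21.87
  Q: 0 + 2(21.87) = 43.73

ξ₂ = 21.9 kmol/h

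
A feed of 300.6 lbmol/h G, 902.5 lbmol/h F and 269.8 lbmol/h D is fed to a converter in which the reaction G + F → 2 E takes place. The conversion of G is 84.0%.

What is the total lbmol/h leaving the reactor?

1470 lbmol/h

G reacted = 0.84 × 300.6 = 252.5 lbmol/h; ν_G = −1, so ξ = 252.5/1 = 252.5 lbmol/h.
Outlet amounts (n = n₀ + ν ξ):
  G: 300.6 − 1(252.5) = 48.1
  F: 902.5 − 1(252.5) = 650
  E: 0 + 2(252.5) = 505
  D: 269.8 (inert)
Total out = 48.1 + 650 + 505 + 269.8 = 1473 lbmol/h.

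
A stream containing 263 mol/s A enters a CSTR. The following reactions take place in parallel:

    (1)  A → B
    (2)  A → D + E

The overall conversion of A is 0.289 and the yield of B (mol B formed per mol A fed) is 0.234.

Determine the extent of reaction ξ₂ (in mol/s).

ξ₂ = 14.5 mol/s

Yield of B: 1ξ₁ / 263 = 0.234 → ξ₁ = 61.54 mol/s.
Conversion of A: 1ξ₁ + 1ξ₂ = 0.289 × 263 = 76.01 → ξ₂ = 14.46 mol/s.
Outlet amounts (n = n₀ + Σ ν·ξ):
  A: 263 − 1(61.54) − 1(14.46) = 187
  B: 0 + 1(61.54) = 61.54
  D: 0 + 1(14.46) = 14.46
  E: 0 + 1(14.46) = 14.46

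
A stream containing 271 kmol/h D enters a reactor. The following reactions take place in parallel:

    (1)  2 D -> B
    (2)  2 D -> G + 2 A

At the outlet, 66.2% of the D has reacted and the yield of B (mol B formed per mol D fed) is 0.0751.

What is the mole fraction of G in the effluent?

Yield of B: 1ξ₁ / 271 = 0.0751 → ξ₁ = 20.35 kmol/h.
Conversion of D: 2ξ₁ + 2ξ₂ = 0.662 × 271 = 179.4 → ξ₂ = 69.35 kmol/h.
Outlet amounts (n = n₀ + Σ ν·ξ):
  D: 271 − 2(20.35) − 2(69.35) = 91.6
  B: 0 + 1(20.35) = 20.35
  G: 0 + 1(69.35) = 69.35
  A: 0 + 2(69.35) = 138.7
Total out = 320 kmol/h; y_G = 69.35 / 320 = 0.2167.

0.217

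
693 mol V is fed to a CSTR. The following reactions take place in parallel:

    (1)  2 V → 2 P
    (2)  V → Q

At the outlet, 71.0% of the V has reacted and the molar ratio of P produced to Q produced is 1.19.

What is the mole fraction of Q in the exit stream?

Conversion of V: V consumed = 0.71 × 693 = 492 mol = 2ξ₁ + 1ξ₂.
Selectivity: 2ξ₁ / (1ξ₂) = 1.19 → ξ₁ = 0.595 ξ₂.
Substitute: (2·0.595 + 1) ξ₂ = 492 → ξ₂ = 224.7 mol, ξ₁ = 133.7 mol.
Outlet amounts (n = n₀ + Σ ν·ξ):
  V: 693 − 2(133.7) − 1(224.7) = 201
  P: 0 + 2(133.7) = 267.4
  Q: 0 + 1(224.7) = 224.7
Total out = 693 mol; y_Q = 224.7 / 693 = 0.3242.

0.324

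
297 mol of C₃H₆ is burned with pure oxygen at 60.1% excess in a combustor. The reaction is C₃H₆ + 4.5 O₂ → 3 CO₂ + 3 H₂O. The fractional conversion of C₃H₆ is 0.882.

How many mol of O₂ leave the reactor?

961 mol

Stoichiometric O₂ = 4.5 × 297 = 1336 mol; O₂ fed = 1336 × 1.601 = 2140 mol.
Fuel reacted = 0.882 × 297 → ξ = 262 mol.
Outlet (n = n₀ + ν ξ):
  C₃H₆: 297 − 1(262) = 35.05
  O₂: 2140 − 4.5(262) = 960.9
  CO₂: 0 + 3(262) = 785.9
  H₂O: 0 + 3(262) = 785.9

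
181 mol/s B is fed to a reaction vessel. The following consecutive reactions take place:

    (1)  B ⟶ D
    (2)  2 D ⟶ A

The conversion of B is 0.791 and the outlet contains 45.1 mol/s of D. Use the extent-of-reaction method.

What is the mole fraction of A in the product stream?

0.372

Conversion of B: B consumed = 1ξ₁ = 0.791 × 181 → ξ₁ = 143.2 mol/s.
D balance: n_D = 0 + 1ξ₁ − 2ξ₂ = 45.1 → ξ₂ = (1·143.2 − 45.1)/2 = 49.04 mol/s.
Outlet amounts (n = n₀ + Σ ν·ξ):
  B: 181 − 1(143.2) = 37.83
  D: 0 + 1(143.2) − 2(49.04) = 45.1
  A: 0 + 1(49.04) = 49.04
Total out = 132 mol/s; y_A = 49.04 / 132 = 0.3716.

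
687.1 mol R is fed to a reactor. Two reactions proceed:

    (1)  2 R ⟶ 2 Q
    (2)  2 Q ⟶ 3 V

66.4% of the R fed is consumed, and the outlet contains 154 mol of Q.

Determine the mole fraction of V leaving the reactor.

0.541

Conversion of R: R consumed = 2ξ₁ = 0.664 × 687.1 → ξ₁ = 228.1 mol.
Q balance: n_Q = 0 + 2ξ₁ − 2ξ₂ = 154 → ξ₂ = (2·228.1 − 154)/2 = 151.1 mol.
Outlet amounts (n = n₀ + Σ ν·ξ):
  R: 687.1 − 2(228.1) = 230.9
  Q: 0 + 2(228.1) − 2(151.1) = 154
  V: 0 + 3(151.1) = 453.4
Total out = 838.2 mol; y_V = 453.4 / 838.2 = 0.5409.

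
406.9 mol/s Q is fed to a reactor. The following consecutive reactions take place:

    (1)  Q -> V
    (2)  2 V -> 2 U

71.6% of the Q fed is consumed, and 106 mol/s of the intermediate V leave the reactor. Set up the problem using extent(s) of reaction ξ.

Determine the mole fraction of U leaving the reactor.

Conversion of Q: Q consumed = 1ξ₁ = 0.716 × 406.9 → ξ₁ = 291.3 mol/s.
V balance: n_V = 0 + 1ξ₁ − 2ξ₂ = 106 → ξ₂ = (1·291.3 − 106)/2 = 92.67 mol/s.
Outlet amounts (n = n₀ + Σ ν·ξ):
  Q: 406.9 − 1(291.3) = 115.6
  V: 0 + 1(291.3) − 2(92.67) = 106
  U: 0 + 2(92.67) = 185.3
Total out = 406.9 mol/s; y_U = 185.3 / 406.9 = 0.4555.

0.455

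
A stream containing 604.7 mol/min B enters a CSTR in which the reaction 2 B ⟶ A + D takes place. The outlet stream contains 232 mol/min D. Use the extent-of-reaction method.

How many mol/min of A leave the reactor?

For D: n = n₀ + 1ξ → 232 = 0 + 1ξ, giving ξ = 232 mol/min.
Outlet amounts (n = n₀ + ν ξ):
  B: 604.7 − 2(232) = 140.7
  A: 0 + 1(232) = 232
  D: 0 + 1(232) = 232

232 mol/min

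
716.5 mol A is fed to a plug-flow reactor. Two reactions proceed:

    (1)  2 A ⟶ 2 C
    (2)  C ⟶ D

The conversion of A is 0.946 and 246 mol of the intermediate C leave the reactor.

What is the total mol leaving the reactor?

716 mol

Conversion of A: A consumed = 2ξ₁ = 0.946 × 716.5 → ξ₁ = 338.9 mol.
C balance: n_C = 0 + 2ξ₁ − 1ξ₂ = 246 → ξ₂ = (2·338.9 − 246)/1 = 431.8 mol.
Outlet amounts (n = n₀ + Σ ν·ξ):
  A: 716.5 − 2(338.9) = 38.69
  C: 0 + 2(338.9) − 1(431.8) = 246
  D: 0 + 1(431.8) = 431.8
Total out = 38.69 + 246 + 431.8 = 716.5 mol.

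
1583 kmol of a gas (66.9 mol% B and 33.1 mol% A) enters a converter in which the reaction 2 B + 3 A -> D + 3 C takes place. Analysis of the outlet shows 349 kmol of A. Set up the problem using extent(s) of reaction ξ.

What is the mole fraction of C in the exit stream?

For A: n = n₀ − 3ξ → 349 = 524 − 3ξ, giving ξ = 58.32 kmol.
Outlet amounts (n = n₀ + ν ξ):
  B: 1059 − 2(58.32) = 942.4
  A: 524 − 3(58.32) = 349
  D: 0 + 1(58.32) = 58.32
  C: 0 + 3(58.32) = 175
Total out = 1525 kmol; y_C = 175 / 1525 = 0.1148.

0.115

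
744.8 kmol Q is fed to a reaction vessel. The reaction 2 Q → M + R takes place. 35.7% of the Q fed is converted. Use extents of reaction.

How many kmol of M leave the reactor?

Q reacted = 0.357 × 744.8 = 265.9 kmol; ν_Q = −2, so ξ = 265.9/2 = 132.9 kmol.
Outlet amounts (n = n₀ + ν ξ):
  Q: 744.8 − 2(132.9) = 478.9
  M: 0 + 1(132.9) = 132.9
  R: 0 + 1(132.9) = 132.9

133 kmol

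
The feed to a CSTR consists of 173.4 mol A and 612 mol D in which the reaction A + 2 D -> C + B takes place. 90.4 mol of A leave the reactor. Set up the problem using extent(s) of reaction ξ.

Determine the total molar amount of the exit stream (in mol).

For A: n = n₀ − 1ξ → 90.4 = 173.4 − 1ξ, giving ξ = 83 mol.
Outlet amounts (n = n₀ + ν ξ):
  A: 173.4 − 1(83) = 90.4
  D: 612 − 2(83) = 446
  C: 0 + 1(83) = 83
  B: 0 + 1(83) = 83
Total out = 90.4 + 446 + 83 + 83 = 702.4 mol.

702 mol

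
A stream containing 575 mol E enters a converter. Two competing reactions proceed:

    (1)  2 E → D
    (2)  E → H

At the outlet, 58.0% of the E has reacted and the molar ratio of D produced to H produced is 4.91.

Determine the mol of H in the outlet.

Conversion of E: E consumed = 0.58 × 575 = 333.5 mol = 2ξ₁ + 1ξ₂.
Selectivity: 1ξ₁ / (1ξ₂) = 4.91 → ξ₁ = 4.91 ξ₂.
Substitute: (2·4.91 + 1) ξ₂ = 333.5 → ξ₂ = 30.82 mol, ξ₁ = 151.3 mol.
Outlet amounts (n = n₀ + Σ ν·ξ):
  E: 575 − 2(151.3) − 1(30.82) = 241.5
  D: 0 + 1(151.3) = 151.3
  H: 0 + 1(30.82) = 30.82

30.8 mol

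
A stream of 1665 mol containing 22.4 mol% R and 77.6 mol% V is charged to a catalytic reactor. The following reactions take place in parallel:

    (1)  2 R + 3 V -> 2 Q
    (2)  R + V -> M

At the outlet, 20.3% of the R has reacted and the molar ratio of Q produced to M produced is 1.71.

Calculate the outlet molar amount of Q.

Conversion of R: R consumed = 0.203 × 373 = 75.71 mol = 2ξ₁ + 1ξ₂.
Selectivity: 2ξ₁ / (1ξ₂) = 1.71 → ξ₁ = 0.855 ξ₂.
Substitute: (2·0.855 + 1) ξ₂ = 75.71 → ξ₂ = 27.94 mol, ξ₁ = 23.89 mol.
Outlet amounts (n = n₀ + Σ ν·ξ):
  R: 373 − 2(23.89) − 1(27.94) = 297.2
  V: 1292 − 3(23.89) − 1(27.94) = 1192
  Q: 0 + 2(23.89) = 47.77
  M: 0 + 1(27.94) = 27.94

47.8 mol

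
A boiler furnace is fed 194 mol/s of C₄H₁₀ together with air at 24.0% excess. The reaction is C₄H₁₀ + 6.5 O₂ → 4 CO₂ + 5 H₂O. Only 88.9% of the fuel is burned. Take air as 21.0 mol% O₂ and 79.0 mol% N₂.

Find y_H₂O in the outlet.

Stoichiometric O₂ = 6.5 × 194 = 1261 mol/s; O₂ fed = 1261 × 1.240 = 1564 mol/s.
N₂ fed = 1564 × 79/21 = 5882 mol/s.
Fuel reacted = 0.889 × 194 → ξ = 172.5 mol/s.
Outlet (n = n₀ + ν ξ):
  C₄H₁₀: 194 − 1(172.5) = 21.53
  O₂: 1564 − 6.5(172.5) = 442.6
  N₂: 5882 (inert)
  CO₂: 0 + 4(172.5) = 689.9
  H₂O: 0 + 5(172.5) = 862.3
Total out = 7899 mol/s; y_H₂O = 862.3 / 7899 = 0.1092.

0.109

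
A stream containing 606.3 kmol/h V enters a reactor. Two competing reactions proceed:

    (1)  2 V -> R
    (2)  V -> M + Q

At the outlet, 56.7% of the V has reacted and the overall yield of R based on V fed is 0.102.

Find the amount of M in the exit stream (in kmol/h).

220 kmol/h

Yield of R: 1ξ₁ / 606.3 = 0.102 → ξ₁ = 61.84 kmol/h.
Conversion of V: 2ξ₁ + 1ξ₂ = 0.567 × 606.3 = 343.8 → ξ₂ = 220.1 kmol/h.
Outlet amounts (n = n₀ + Σ ν·ξ):
  V: 606.3 − 2(61.84) − 1(220.1) = 262.5
  R: 0 + 1(61.84) = 61.84
  M: 0 + 1(220.1) = 220.1
  Q: 0 + 1(220.1) = 220.1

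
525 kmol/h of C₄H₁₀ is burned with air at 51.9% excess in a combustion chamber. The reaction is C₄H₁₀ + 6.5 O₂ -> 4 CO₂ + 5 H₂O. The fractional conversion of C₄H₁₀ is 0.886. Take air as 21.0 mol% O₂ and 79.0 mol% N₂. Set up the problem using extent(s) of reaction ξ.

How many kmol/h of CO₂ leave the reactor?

Stoichiometric O₂ = 6.5 × 525 = 3412 kmol/h; O₂ fed = 3412 × 1.519 = 5184 kmol/h.
N₂ fed = 5184 × 79/21 = 19500 kmol/h.
Fuel reacted = 0.886 × 525 → ξ = 465.1 kmol/h.
Outlet (n = n₀ + ν ξ):
  C₄H₁₀: 525 − 1(465.1) = 59.85
  O₂: 5184 − 6.5(465.1) = 2160
  N₂: 19500 (inert)
  CO₂: 0 + 4(465.1) = 1861
  H₂O: 0 + 5(465.1) = 2326

1860 kmol/h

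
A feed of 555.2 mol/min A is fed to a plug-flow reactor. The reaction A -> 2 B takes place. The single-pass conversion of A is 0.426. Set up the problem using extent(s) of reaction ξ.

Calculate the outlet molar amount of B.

A reacted = 0.426 × 555.2 = 236.5 mol/min; ν_A = −1, so ξ = 236.5/1 = 236.5 mol/min.
Outlet amounts (n = n₀ + ν ξ):
  A: 555.2 − 1(236.5) = 318.7
  B: 0 + 2(236.5) = 473

473 mol/min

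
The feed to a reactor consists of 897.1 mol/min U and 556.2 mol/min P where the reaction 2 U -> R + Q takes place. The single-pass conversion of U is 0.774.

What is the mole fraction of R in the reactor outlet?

0.239

U reacted = 0.774 × 897.1 = 694.4 mol/min; ν_U = −2, so ξ = 694.4/2 = 347.2 mol/min.
Outlet amounts (n = n₀ + ν ξ):
  U: 897.1 − 2(347.2) = 202.7
  R: 0 + 1(347.2) = 347.2
  Q: 0 + 1(347.2) = 347.2
  P: 556.2 (inert)
Total out = 1453 mol/min; y_R = 347.2 / 1453 = 0.2389.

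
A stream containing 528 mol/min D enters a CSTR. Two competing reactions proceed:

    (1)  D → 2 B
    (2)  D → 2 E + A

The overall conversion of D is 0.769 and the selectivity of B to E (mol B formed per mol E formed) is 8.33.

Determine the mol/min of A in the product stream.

43.5 mol/min

Conversion of D: D consumed = 0.769 × 528 = 406 mol/min = 1ξ₁ + 1ξ₂.
Selectivity: 2ξ₁ / (2ξ₂) = 8.33 → ξ₁ = 8.33 ξ₂.
Substitute: (1·8.33 + 1) ξ₂ = 406 → ξ₂ = 43.52 mol/min, ξ₁ = 362.5 mol/min.
Outlet amounts (n = n₀ + Σ ν·ξ):
  D: 528 − 1(362.5) − 1(43.52) = 122
  B: 0 + 2(362.5) = 725
  E: 0 + 2(43.52) = 87.04
  A: 0 + 1(43.52) = 43.52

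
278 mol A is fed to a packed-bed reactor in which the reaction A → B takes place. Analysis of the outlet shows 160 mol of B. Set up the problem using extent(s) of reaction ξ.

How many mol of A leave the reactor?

118 mol

For B: n = n₀ + 1ξ → 160 = 0 + 1ξ, giving ξ = 160 mol.
Outlet amounts (n = n₀ + ν ξ):
  A: 278 − 1(160) = 118
  B: 0 + 1(160) = 160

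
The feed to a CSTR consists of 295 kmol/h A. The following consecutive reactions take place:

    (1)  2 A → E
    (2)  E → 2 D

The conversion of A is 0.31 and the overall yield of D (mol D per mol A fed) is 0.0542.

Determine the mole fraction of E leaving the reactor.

Conversion of A: A consumed = 2ξ₁ = 0.31 × 295 → ξ₁ = 45.73 kmol/h.
Yield of D: 2ξ₂ / 295 = 0.0542 → ξ₂ = 7.994 kmol/h.
Outlet amounts (n = n₀ + Σ ν·ξ):
  A: 295 − 2(45.73) = 203.6
  E: 0 + 1(45.73) − 1(7.994) = 37.73
  D: 0 + 2(7.994) = 15.99
Total out = 257.3 kmol/h; y_E = 37.73 / 257.3 = 0.1467.

0.147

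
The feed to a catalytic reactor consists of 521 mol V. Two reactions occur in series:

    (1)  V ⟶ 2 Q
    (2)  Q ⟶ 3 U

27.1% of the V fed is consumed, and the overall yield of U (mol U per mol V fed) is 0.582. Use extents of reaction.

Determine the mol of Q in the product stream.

Conversion of V: V consumed = 1ξ₁ = 0.271 × 521 → ξ₁ = 141.2 mol.
Yield of U: 3ξ₂ / 521 = 0.582 → ξ₂ = 101.1 mol.
Outlet amounts (n = n₀ + Σ ν·ξ):
  V: 521 − 1(141.2) = 379.8
  Q: 0 + 2(141.2) − 1(101.1) = 181.3
  U: 0 + 3(101.1) = 303.2

181 mol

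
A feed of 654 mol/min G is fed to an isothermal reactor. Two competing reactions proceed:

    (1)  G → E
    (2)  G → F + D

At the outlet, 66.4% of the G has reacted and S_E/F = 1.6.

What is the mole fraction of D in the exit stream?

Conversion of G: G consumed = 0.664 × 654 = 434.3 mol/min = 1ξ₁ + 1ξ₂.
Selectivity: 1ξ₁ / (1ξ₂) = 1.6 → ξ₁ = 1.6 ξ₂.
Substitute: (1·1.6 + 1) ξ₂ = 434.3 → ξ₂ = 167 mol/min, ξ₁ = 267.2 mol/min.
Outlet amounts (n = n₀ + Σ ν·ξ):
  G: 654 − 1(267.2) − 1(167) = 219.7
  E: 0 + 1(267.2) = 267.2
  F: 0 + 1(167) = 167
  D: 0 + 1(167) = 167
Total out = 821 mol/min; y_D = 167 / 821 = 0.2034.

0.203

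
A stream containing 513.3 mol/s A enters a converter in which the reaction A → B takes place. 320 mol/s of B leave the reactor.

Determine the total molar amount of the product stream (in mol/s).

513 mol/s

For B: n = n₀ + 1ξ → 320 = 0 + 1ξ, giving ξ = 320 mol/s.
Outlet amounts (n = n₀ + ν ξ):
  A: 513.3 − 1(320) = 193.3
  B: 0 + 1(320) = 320
Total out = 193.3 + 320 = 513.3 mol/s.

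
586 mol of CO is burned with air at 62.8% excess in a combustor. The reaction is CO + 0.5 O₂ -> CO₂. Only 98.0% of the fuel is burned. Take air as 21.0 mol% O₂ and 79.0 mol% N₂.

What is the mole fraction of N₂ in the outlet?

Stoichiometric O₂ = 0.5 × 586 = 293 mol; O₂ fed = 293 × 1.628 = 477 mol.
N₂ fed = 477 × 79/21 = 1794 mol.
Fuel reacted = 0.98 × 586 → ξ = 574.3 mol.
Outlet (n = n₀ + ν ξ):
  CO: 586 − 1(574.3) = 11.72
  O₂: 477 − 0.5(574.3) = 189.9
  N₂: 1794 (inert)
  CO₂: 0 + 1(574.3) = 574.3
Total out = 2570 mol; y_N₂ = 1794 / 2570 = 0.6981.

0.698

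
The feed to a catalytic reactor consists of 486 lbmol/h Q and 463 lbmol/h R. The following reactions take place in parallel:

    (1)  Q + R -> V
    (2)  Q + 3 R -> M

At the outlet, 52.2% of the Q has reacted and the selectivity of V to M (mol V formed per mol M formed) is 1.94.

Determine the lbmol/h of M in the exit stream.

Conversion of Q: Q consumed = 0.522 × 486 = 253.7 lbmol/h = 1ξ₁ + 1ξ₂.
Selectivity: 1ξ₁ / (1ξ₂) = 1.94 → ξ₁ = 1.94 ξ₂.
Substitute: (1·1.94 + 1) ξ₂ = 253.7 → ξ₂ = 86.29 lbmol/h, ξ₁ = 167.4 lbmol/h.
Outlet amounts (n = n₀ + Σ ν·ξ):
  Q: 486 − 1(167.4) − 1(86.29) = 232.3
  R: 463 − 1(167.4) − 3(86.29) = 36.73
  V: 0 + 1(167.4) = 167.4
  M: 0 + 1(86.29) = 86.29

86.3 lbmol/h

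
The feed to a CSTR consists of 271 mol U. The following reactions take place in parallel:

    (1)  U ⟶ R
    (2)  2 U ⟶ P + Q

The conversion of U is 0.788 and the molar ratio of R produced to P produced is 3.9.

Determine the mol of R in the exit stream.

Conversion of U: U consumed = 0.788 × 271 = 213.5 mol = 1ξ₁ + 2ξ₂.
Selectivity: 1ξ₁ / (1ξ₂) = 3.9 → ξ₁ = 3.9 ξ₂.
Substitute: (1·3.9 + 2) ξ₂ = 213.5 → ξ₂ = 36.19 mol, ξ₁ = 141.2 mol.
Outlet amounts (n = n₀ + Σ ν·ξ):
  U: 271 − 1(141.2) − 2(36.19) = 57.45
  R: 0 + 1(141.2) = 141.2
  P: 0 + 1(36.19) = 36.19
  Q: 0 + 1(36.19) = 36.19

141 mol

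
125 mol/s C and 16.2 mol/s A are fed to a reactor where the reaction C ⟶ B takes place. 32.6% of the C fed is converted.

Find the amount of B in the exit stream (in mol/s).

C reacted = 0.326 × 125 = 40.75 mol/s; ν_C = −1, so ξ = 40.75/1 = 40.75 mol/s.
Outlet amounts (n = n₀ + ν ξ):
  C: 125 − 1(40.75) = 84.25
  B: 0 + 1(40.75) = 40.75
  A: 16.2 (inert)

40.8 mol/s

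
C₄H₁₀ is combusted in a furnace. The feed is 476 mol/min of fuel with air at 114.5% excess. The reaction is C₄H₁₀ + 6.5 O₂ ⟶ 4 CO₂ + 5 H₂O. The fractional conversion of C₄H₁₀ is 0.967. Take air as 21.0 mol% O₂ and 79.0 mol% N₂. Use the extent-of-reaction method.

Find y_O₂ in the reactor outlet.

0.111

Stoichiometric O₂ = 6.5 × 476 = 3094 mol/min; O₂ fed = 3094 × 2.145 = 6637 mol/min.
N₂ fed = 6637 × 79/21 = 24970 mol/min.
Fuel reacted = 0.967 × 476 → ξ = 460.3 mol/min.
Outlet (n = n₀ + ν ξ):
  C₄H₁₀: 476 − 1(460.3) = 15.71
  O₂: 6637 − 6.5(460.3) = 3645
  N₂: 24970 (inert)
  CO₂: 0 + 4(460.3) = 1841
  H₂O: 0 + 5(460.3) = 2301
Total out = 32770 mol/min; y_O₂ = 3645 / 32770 = 0.1112.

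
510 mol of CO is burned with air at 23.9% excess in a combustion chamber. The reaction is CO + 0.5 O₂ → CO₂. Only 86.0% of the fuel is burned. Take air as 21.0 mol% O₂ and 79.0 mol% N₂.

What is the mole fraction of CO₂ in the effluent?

Stoichiometric O₂ = 0.5 × 510 = 255 mol; O₂ fed = 255 × 1.239 = 315.9 mol.
N₂ fed = 315.9 × 79/21 = 1189 mol.
Fuel reacted = 0.86 × 510 → ξ = 438.6 mol.
Outlet (n = n₀ + ν ξ):
  CO: 510 − 1(438.6) = 71.4
  O₂: 315.9 − 0.5(438.6) = 96.65
  N₂: 1189 (inert)
  CO₂: 0 + 1(438.6) = 438.6
Total out = 1795 mol; y_CO₂ = 438.6 / 1795 = 0.2443.

0.244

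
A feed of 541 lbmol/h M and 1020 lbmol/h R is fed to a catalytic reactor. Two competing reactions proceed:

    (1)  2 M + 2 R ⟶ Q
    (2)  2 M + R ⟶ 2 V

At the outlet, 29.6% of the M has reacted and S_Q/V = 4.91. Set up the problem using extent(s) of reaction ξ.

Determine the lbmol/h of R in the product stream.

867 lbmol/h

Conversion of M: M consumed = 0.296 × 541 = 160.1 lbmol/h = 2ξ₁ + 2ξ₂.
Selectivity: 1ξ₁ / (2ξ₂) = 4.91 → ξ₁ = 9.82 ξ₂.
Substitute: (2·9.82 + 2) ξ₂ = 160.1 → ξ₂ = 7.4 lbmol/h, ξ₁ = 72.67 lbmol/h.
Outlet amounts (n = n₀ + Σ ν·ξ):
  M: 541 − 2(72.67) − 2(7.4) = 380.9
  R: 1020 − 2(72.67) − 1(7.4) = 867.3
  Q: 0 + 1(72.67) = 72.67
  V: 0 + 2(7.4) = 14.8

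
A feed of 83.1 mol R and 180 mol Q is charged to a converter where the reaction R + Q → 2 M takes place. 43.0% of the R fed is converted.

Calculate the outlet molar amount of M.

R reacted = 0.43 × 83.1 = 35.73 mol; ν_R = −1, so ξ = 35.73/1 = 35.73 mol.
Outlet amounts (n = n₀ + ν ξ):
  R: 83.1 − 1(35.73) = 47.37
  Q: 180 − 1(35.73) = 144.3
  M: 0 + 2(35.73) = 71.47

71.5 mol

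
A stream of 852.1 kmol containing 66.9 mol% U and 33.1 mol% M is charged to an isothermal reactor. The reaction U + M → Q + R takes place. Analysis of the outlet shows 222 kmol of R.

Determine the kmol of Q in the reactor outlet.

For R: n = n₀ + 1ξ → 222 = 0 + 1ξ, giving ξ = 222 kmol.
Outlet amounts (n = n₀ + ν ξ):
  U: 570.1 − 1(222) = 348.1
  M: 282 − 1(222) = 60.05
  Q: 0 + 1(222) = 222
  R: 0 + 1(222) = 222

222 kmol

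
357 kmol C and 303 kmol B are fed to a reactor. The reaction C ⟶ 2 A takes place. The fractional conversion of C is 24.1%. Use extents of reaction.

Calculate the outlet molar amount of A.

172 kmol

C reacted = 0.241 × 357 = 86.04 kmol; ν_C = −1, so ξ = 86.04/1 = 86.04 kmol.
Outlet amounts (n = n₀ + ν ξ):
  C: 357 − 1(86.04) = 271
  A: 0 + 2(86.04) = 172.1
  B: 303 (inert)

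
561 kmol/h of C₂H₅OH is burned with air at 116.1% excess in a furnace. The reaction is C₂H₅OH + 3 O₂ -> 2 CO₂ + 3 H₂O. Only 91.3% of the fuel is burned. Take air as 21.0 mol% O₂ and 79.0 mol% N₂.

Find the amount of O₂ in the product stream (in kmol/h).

Stoichiometric O₂ = 3 × 561 = 1683 kmol/h; O₂ fed = 1683 × 2.161 = 3637 kmol/h.
N₂ fed = 3637 × 79/21 = 13680 kmol/h.
Fuel reacted = 0.913 × 561 → ξ = 512.2 kmol/h.
Outlet (n = n₀ + ν ξ):
  C₂H₅OH: 561 − 1(512.2) = 48.81
  O₂: 3637 − 3(512.2) = 2100
  N₂: 13680 (inert)
  CO₂: 0 + 2(512.2) = 1024
  H₂O: 0 + 3(512.2) = 1537

2100 kmol/h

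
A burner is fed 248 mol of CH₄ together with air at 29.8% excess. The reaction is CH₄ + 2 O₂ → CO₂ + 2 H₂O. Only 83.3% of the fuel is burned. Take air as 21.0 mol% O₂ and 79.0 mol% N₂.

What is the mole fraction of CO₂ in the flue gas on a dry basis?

Stoichiometric O₂ = 2 × 248 = 496 mol; O₂ fed = 496 × 1.298 = 643.8 mol.
N₂ fed = 643.8 × 79/21 = 2422 mol.
Fuel reacted = 0.833 × 248 → ξ = 206.6 mol.
Outlet (n = n₀ + ν ξ):
  CH₄: 248 − 1(206.6) = 41.42
  O₂: 643.8 − 2(206.6) = 230.6
  N₂: 2422 (inert)
  CO₂: 0 + 1(206.6) = 206.6
  H₂O: 0 + 2(206.6) = 413.2
Dry total = 2901 mol; y_CO₂ (dry) = 206.6 / 2901 = 0.07122.

0.0712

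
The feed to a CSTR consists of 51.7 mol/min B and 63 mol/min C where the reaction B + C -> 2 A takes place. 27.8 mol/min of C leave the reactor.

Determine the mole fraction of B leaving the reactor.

For C: n = n₀ − 1ξ → 27.8 = 63 − 1ξ, giving ξ = 35.2 mol/min.
Outlet amounts (n = n₀ + ν ξ):
  B: 51.7 − 1(35.2) = 16.5
  C: 63 − 1(35.2) = 27.8
  A: 0 + 2(35.2) = 70.4
Total out = 114.7 mol/min; y_B = 16.5 / 114.7 = 0.1439.

0.144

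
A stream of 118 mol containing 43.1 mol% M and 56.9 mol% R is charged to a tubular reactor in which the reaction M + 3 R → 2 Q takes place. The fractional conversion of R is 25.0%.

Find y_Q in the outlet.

0.105

R reacted = 0.25 × 67.14 = 16.79 mol; ν_R = −3, so ξ = 16.79/3 = 5.595 mol.
Outlet amounts (n = n₀ + ν ξ):
  M: 50.86 − 1(5.595) = 45.26
  R: 67.14 − 3(5.595) = 50.36
  Q: 0 + 2(5.595) = 11.19
Total out = 106.8 mol; y_Q = 11.19 / 106.8 = 0.1048.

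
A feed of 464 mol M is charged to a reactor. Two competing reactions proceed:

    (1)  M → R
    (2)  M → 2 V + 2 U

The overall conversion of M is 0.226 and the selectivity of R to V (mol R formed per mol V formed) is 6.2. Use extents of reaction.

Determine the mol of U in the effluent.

Conversion of M: M consumed = 0.226 × 464 = 104.9 mol = 1ξ₁ + 1ξ₂.
Selectivity: 1ξ₁ / (2ξ₂) = 6.2 → ξ₁ = 12.4 ξ₂.
Substitute: (1·12.4 + 1) ξ₂ = 104.9 → ξ₂ = 7.826 mol, ξ₁ = 97.04 mol.
Outlet amounts (n = n₀ + Σ ν·ξ):
  M: 464 − 1(97.04) − 1(7.826) = 359.1
  R: 0 + 1(97.04) = 97.04
  V: 0 + 2(7.826) = 15.65
  U: 0 + 2(7.826) = 15.65

15.7 mol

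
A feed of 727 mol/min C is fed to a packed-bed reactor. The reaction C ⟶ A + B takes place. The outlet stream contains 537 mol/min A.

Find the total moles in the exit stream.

For A: n = n₀ + 1ξ → 537 = 0 + 1ξ, giving ξ = 537 mol/min.
Outlet amounts (n = n₀ + ν ξ):
  C: 727 − 1(537) = 190
  A: 0 + 1(537) = 537
  B: 0 + 1(537) = 537
Total out = 190 + 537 + 537 = 1264 mol/min.

1260 mol/min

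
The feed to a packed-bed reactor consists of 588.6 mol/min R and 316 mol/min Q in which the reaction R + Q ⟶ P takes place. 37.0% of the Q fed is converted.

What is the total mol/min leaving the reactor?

Q reacted = 0.37 × 316 = 116.9 mol/min; ν_Q = −1, so ξ = 116.9/1 = 116.9 mol/min.
Outlet amounts (n = n₀ + ν ξ):
  R: 588.6 − 1(116.9) = 471.7
  Q: 316 − 1(116.9) = 199.1
  P: 0 + 1(116.9) = 116.9
Total out = 471.7 + 199.1 + 116.9 = 787.7 mol/min.

788 mol/min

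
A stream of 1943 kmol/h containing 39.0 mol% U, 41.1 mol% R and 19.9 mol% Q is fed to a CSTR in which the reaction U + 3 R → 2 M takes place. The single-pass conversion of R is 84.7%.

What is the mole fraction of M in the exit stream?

0.302

R reacted = 0.847 × 798.6 = 676.4 kmol/h; ν_R = −3, so ξ = 676.4/3 = 225.5 kmol/h.
Outlet amounts (n = n₀ + ν ξ):
  U: 757.8 − 1(225.5) = 532.3
  R: 798.6 − 3(225.5) = 122.2
  M: 0 + 2(225.5) = 450.9
  Q: 386.7 (inert)
Total out = 1492 kmol/h; y_M = 450.9 / 1492 = 0.3022.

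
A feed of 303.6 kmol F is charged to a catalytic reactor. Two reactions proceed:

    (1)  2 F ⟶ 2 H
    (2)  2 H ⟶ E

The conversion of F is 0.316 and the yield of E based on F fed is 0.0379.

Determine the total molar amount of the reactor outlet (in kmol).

292 kmol

Conversion of F: F consumed = 2ξ₁ = 0.316 × 303.6 → ξ₁ = 47.97 kmol.
Yield of E: 1ξ₂ / 303.6 = 0.0379 → ξ₂ = 11.51 kmol.
Outlet amounts (n = n₀ + Σ ν·ξ):
  F: 303.6 − 2(47.97) = 207.7
  H: 0 + 2(47.97) − 2(11.51) = 72.92
  E: 0 + 1(11.51) = 11.51
Total out = 207.7 + 72.92 + 11.51 = 292.1 kmol.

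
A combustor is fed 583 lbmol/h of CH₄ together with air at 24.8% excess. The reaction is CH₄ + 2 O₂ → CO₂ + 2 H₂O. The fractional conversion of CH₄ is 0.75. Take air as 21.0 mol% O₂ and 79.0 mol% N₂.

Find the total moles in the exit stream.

Stoichiometric O₂ = 2 × 583 = 1166 lbmol/h; O₂ fed = 1166 × 1.248 = 1455 lbmol/h.
N₂ fed = 1455 × 79/21 = 5474 lbmol/h.
Fuel reacted = 0.75 × 583 → ξ = 437.2 lbmol/h.
Outlet (n = n₀ + ν ξ):
  CH₄: 583 − 1(437.2) = 145.8
  O₂: 1455 − 2(437.2) = 580.7
  N₂: 5474 (inert)
  CO₂: 0 + 1(437.2) = 437.2
  H₂O: 0 + 2(437.2) = 874.5
Total out = 145.8 + 580.7 + 5474 + 437.2 + 874.5 = 7512 lbmol/h.

7510 lbmol/h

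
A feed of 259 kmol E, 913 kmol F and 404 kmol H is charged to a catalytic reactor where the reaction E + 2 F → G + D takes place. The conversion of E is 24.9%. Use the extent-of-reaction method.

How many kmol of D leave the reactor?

64.5 kmol

E reacted = 0.249 × 259 = 64.49 kmol; ν_E = −1, so ξ = 64.49/1 = 64.49 kmol.
Outlet amounts (n = n₀ + ν ξ):
  E: 259 − 1(64.49) = 194.5
  F: 913 − 2(64.49) = 784
  G: 0 + 1(64.49) = 64.49
  D: 0 + 1(64.49) = 64.49
  H: 404 (inert)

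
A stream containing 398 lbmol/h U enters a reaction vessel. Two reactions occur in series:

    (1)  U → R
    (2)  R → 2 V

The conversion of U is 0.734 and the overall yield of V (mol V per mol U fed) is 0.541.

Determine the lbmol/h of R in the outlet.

184 lbmol/h

Conversion of U: U consumed = 1ξ₁ = 0.734 × 398 → ξ₁ = 292.1 lbmol/h.
Yield of V: 2ξ₂ / 398 = 0.541 → ξ₂ = 107.7 lbmol/h.
Outlet amounts (n = n₀ + Σ ν·ξ):
  U: 398 − 1(292.1) = 105.9
  R: 0 + 1(292.1) − 1(107.7) = 184.5
  V: 0 + 2(107.7) = 215.3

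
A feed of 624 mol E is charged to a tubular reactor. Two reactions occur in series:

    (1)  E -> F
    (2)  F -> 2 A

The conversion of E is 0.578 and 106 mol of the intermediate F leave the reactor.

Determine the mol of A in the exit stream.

509 mol

Conversion of E: E consumed = 1ξ₁ = 0.578 × 624 → ξ₁ = 360.7 mol.
F balance: n_F = 0 + 1ξ₁ − 1ξ₂ = 106 → ξ₂ = (1·360.7 − 106)/1 = 254.7 mol.
Outlet amounts (n = n₀ + Σ ν·ξ):
  E: 624 − 1(360.7) = 263.3
  F: 0 + 1(360.7) − 1(254.7) = 106
  A: 0 + 2(254.7) = 509.3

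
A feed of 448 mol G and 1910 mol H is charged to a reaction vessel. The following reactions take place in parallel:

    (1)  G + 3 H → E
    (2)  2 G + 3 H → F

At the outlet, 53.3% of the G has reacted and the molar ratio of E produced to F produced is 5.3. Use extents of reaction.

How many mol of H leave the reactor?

1290 mol

Conversion of G: G consumed = 0.533 × 448 = 238.8 mol = 1ξ₁ + 2ξ₂.
Selectivity: 1ξ₁ / (1ξ₂) = 5.3 → ξ₁ = 5.3 ξ₂.
Substitute: (1·5.3 + 2) ξ₂ = 238.8 → ξ₂ = 32.71 mol, ξ₁ = 173.4 mol.
Outlet amounts (n = n₀ + Σ ν·ξ):
  G: 448 − 1(173.4) − 2(32.71) = 209.2
  H: 1910 − 3(173.4) − 3(32.71) = 1292
  E: 0 + 1(173.4) = 173.4
  F: 0 + 1(32.71) = 32.71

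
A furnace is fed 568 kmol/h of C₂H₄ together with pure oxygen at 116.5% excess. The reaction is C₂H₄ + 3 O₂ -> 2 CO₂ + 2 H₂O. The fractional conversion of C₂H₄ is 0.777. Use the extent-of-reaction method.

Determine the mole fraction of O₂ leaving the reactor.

0.556

Stoichiometric O₂ = 3 × 568 = 1704 kmol/h; O₂ fed = 1704 × 2.165 = 3689 kmol/h.
Fuel reacted = 0.777 × 568 → ξ = 441.3 kmol/h.
Outlet (n = n₀ + ν ξ):
  C₂H₄: 568 − 1(441.3) = 126.7
  O₂: 3689 − 3(441.3) = 2365
  CO₂: 0 + 2(441.3) = 882.7
  H₂O: 0 + 2(441.3) = 882.7
Total out = 4257 kmol/h; y_O₂ = 2365 / 4257 = 0.5556.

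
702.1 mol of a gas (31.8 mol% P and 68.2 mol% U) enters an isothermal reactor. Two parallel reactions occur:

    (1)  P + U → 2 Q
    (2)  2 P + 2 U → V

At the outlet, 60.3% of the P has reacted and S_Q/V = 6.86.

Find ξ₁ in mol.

Conversion of P: P consumed = 0.603 × 223.3 = 134.6 mol = 1ξ₁ + 2ξ₂.
Selectivity: 2ξ₁ / (1ξ₂) = 6.86 → ξ₁ = 3.43 ξ₂.
Substitute: (1·3.43 + 2) ξ₂ = 134.6 → ξ₂ = 24.79 mol, ξ₁ = 85.04 mol.
Outlet amounts (n = n₀ + Σ ν·ξ):
  P: 223.3 − 1(85.04) − 2(24.79) = 88.64
  U: 478.8 − 1(85.04) − 2(24.79) = 344.2
  Q: 0 + 2(85.04) = 170.1
  V: 0 + 1(24.79) = 24.79

ξ₁ = 85 mol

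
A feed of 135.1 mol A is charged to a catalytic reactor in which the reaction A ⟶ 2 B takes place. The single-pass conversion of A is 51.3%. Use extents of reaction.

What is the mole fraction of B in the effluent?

0.678

A reacted = 0.513 × 135.1 = 69.31 mol; ν_A = −1, so ξ = 69.31/1 = 69.31 mol.
Outlet amounts (n = n₀ + ν ξ):
  A: 135.1 − 1(69.31) = 65.79
  B: 0 + 2(69.31) = 138.6
Total out = 204.4 mol; y_B = 138.6 / 204.4 = 0.6781.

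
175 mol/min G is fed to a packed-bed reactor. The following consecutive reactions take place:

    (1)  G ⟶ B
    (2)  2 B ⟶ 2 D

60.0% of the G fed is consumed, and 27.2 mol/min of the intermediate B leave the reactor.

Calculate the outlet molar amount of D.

Conversion of G: G consumed = 1ξ₁ = 0.6 × 175 → ξ₁ = 105 mol/min.
B balance: n_B = 0 + 1ξ₁ − 2ξ₂ = 27.2 → ξ₂ = (1·105 − 27.2)/2 = 38.9 mol/min.
Outlet amounts (n = n₀ + Σ ν·ξ):
  G: 175 − 1(105) = 70
  B: 0 + 1(105) − 2(38.9) = 27.2
  D: 0 + 2(38.9) = 77.8

77.8 mol/min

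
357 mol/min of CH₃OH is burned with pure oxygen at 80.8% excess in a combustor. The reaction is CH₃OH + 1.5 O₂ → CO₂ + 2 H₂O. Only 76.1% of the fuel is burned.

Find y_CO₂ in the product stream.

0.186

Stoichiometric O₂ = 1.5 × 357 = 535.5 mol/min; O₂ fed = 535.5 × 1.808 = 968.2 mol/min.
Fuel reacted = 0.761 × 357 → ξ = 271.7 mol/min.
Outlet (n = n₀ + ν ξ):
  CH₃OH: 357 − 1(271.7) = 85.32
  O₂: 968.2 − 1.5(271.7) = 560.7
  CO₂: 0 + 1(271.7) = 271.7
  H₂O: 0 + 2(271.7) = 543.4
Total out = 1461 mol/min; y_CO₂ = 271.7 / 1461 = 0.1859.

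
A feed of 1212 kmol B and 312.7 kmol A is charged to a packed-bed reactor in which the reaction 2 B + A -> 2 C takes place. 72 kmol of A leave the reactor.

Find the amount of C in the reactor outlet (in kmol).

481 kmol

For A: n = n₀ − 1ξ → 72 = 312.7 − 1ξ, giving ξ = 240.7 kmol.
Outlet amounts (n = n₀ + ν ξ):
  B: 1212 − 2(240.7) = 730.6
  A: 312.7 − 1(240.7) = 72
  C: 0 + 2(240.7) = 481.4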